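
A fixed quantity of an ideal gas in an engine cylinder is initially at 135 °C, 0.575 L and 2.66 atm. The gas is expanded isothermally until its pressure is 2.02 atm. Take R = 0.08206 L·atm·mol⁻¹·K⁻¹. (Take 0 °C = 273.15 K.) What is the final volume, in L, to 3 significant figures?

Convert: T₁ = 408.1 K.
Isothermal, so P V is constant: T₂ = T₁; V₂ = V₁·(P₁/P₂) = 0.7572 L.

V₂ ≈ 0.757 L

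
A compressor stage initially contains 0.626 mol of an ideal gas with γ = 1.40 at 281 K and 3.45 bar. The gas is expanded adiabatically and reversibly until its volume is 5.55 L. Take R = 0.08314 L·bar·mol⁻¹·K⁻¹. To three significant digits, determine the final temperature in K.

From PV = nRT: V₁ = nRT₁/P₁ = 4.239 L.
Reversible adiabatic, γ = 1.40: T₂ = T₁·(V₁/V₂)^(γ−1) = 252.3 K; P₂ = P₁·(V₁/V₂)^γ = 2.366 bar.

T₂ ≈ 252 K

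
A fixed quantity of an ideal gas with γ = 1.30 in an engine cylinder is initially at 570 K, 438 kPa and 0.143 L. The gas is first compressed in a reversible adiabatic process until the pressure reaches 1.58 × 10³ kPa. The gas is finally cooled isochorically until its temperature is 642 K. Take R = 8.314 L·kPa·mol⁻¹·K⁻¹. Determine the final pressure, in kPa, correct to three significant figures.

Adiabatic (γ = 1.30), T V^(γ−1) and P V^γ constant: T₂ = T₁·(P₂/P₁)^((γ−1)/γ) = 766.4 K; V₂ = V₁·(P₁/P₂)^(1/γ) = 0.05330 L.
Isochoric, so P/T is constant: V₃ = V₂; P₃ = P₂·(T₃/T₂) = 1324 kPa.

P₃ ≈ 1.32e+03 kPa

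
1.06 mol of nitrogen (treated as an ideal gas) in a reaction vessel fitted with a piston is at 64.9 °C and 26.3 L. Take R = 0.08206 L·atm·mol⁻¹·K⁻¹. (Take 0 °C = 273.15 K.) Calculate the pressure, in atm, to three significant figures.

Convert: T = 338.05 K.
PV = nRT ⇒ P = nRT/V = (1.06 × 0.08206 × 338.05) / 26.3

P ≈ 1.12 atm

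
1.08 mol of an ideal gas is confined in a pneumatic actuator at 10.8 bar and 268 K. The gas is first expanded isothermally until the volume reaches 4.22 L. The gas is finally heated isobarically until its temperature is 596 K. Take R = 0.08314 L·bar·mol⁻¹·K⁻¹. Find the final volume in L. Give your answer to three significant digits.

From PV = nRT: V₁ = nRT₁/P₁ = 2.228 L.
T constant ⇒ Boyle's law P V = const: T₂ = T₁; P₂ = P₁·(V₁/V₂) = 5.702 bar.
Isobaric, so V/T is constant: P₃ = P₂; V₃ = V₂·(T₃/T₂) = 9.385 L.

V₃ ≈ 9.38 L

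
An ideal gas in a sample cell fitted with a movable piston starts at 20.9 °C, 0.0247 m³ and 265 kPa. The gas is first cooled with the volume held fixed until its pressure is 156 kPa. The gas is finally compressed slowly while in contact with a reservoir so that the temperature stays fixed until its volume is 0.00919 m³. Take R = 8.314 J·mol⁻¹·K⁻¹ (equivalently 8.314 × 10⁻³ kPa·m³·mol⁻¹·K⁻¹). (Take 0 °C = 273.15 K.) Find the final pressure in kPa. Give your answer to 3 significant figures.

Convert: T₁ = 294.0 K.
Isochoric, so P/T is constant: V₂ = V₁; T₂ = T₁·(P₂/P₁) = 173.1 K.
T constant ⇒ Boyle's law P V = const: T₃ = T₂; P₃ = P₂·(V₂/V₃) = 419.3 kPa.

P₃ ≈ 419 kPa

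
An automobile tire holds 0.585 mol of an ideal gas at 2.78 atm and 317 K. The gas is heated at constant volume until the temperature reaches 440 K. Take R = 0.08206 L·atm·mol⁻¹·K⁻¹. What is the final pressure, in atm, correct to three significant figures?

P₂ ≈ 3.86 atm

From PV = nRT: V₁ = nRT₁/P₁ = 5.474 L.
Isochoric, so P/T is constant: V₂ = V₁; P₂ = P₁·(T₂/T₁) = 3.859 atm.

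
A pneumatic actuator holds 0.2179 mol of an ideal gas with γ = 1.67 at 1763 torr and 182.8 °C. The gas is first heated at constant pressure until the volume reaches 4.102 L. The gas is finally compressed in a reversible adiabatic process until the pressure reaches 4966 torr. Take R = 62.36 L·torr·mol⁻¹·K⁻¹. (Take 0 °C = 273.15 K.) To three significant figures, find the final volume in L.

V₃ ≈ 2.21 L

Convert: T₁ = 455.9 K.
From PV = nRT: V₁ = nRT₁/P₁ = 3.514 L.
P constant ⇒ V ∝ T: P₂ = P₁; T₂ = T₁·(V₂/V₁) = 532.2 K.
Adiabatic (γ = 1.67), T V^(γ−1) and P V^γ constant: T₃ = T₂·(P₃/P₂)^((γ−1)/γ) = 806.4 K; V₃ = V₂·(P₂/P₃)^(1/γ) = 2.206 L.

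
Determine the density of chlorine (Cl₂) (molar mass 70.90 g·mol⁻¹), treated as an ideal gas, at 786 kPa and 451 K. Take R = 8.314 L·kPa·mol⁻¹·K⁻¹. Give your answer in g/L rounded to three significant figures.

ρ = PM/(RT) = (786 × 70.90) / (8.314 × 451.0)

ρ ≈ 14.9 g/L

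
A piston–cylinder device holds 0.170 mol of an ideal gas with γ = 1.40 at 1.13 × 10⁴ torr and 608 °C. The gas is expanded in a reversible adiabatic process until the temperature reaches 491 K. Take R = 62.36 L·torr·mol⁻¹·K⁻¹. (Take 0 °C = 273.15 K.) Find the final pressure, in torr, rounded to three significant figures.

P₂ ≈ 1.46e+03 torr

Convert: T₁ = 881.1 K.
From PV = nRT: V₁ = nRT₁/P₁ = 0.8267 L.
Reversible adiabatic, γ = 1.40: P₂ = P₁·(T₂/T₁)^(γ/(γ−1)) = 1459 torr; V₂ = V₁·(T₁/T₂)^(1/(γ−1)) = 3.567 L.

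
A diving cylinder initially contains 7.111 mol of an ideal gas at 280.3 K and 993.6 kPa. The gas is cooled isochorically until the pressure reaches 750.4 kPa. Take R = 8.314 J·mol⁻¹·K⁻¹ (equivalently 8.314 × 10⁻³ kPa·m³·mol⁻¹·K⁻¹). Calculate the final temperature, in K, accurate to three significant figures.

T₂ ≈ 212 K

From PV = nRT: V₁ = nRT₁/P₁ = 0.01668 m³.
V constant ⇒ P ∝ T: V₂ = V₁; T₂ = T₁·(P₂/P₁) = 211.7 K.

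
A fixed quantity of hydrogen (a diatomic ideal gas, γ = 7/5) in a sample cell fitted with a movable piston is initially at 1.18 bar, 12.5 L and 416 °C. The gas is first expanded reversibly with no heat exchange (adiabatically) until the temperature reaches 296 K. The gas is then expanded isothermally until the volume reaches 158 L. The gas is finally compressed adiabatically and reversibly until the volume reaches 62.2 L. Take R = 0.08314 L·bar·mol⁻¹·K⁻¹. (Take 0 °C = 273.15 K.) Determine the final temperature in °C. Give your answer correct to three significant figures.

Convert: T₁ = 689.1 K.
Adiabatic (γ = 7/5), T V^(γ−1) and P V^γ constant: P₂ = P₁·(T₂/T₁)^(γ/(γ−1)) = 0.06128 bar; V₂ = V₁·(T₁/T₂)^(1/(γ−1)) = 103.4 L.
T constant ⇒ Boyle's law P V = const: T₃ = T₂; P₃ = P₂·(V₂/V₃) = 0.04010 bar.
Adiabatic (γ = 7/5), T V^(γ−1) and P V^γ constant: T₄ = T₃·(V₃/V₄)^(γ−1) = 429.8 K; P₄ = P₃·(V₃/V₄)^γ = 0.1479 bar.

T₄ ≈ 157 °C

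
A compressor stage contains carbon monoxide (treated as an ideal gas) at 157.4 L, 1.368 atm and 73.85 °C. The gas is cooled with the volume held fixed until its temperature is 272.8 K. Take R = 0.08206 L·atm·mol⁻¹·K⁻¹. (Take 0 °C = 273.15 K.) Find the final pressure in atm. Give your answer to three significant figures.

P₂ ≈ 1.08 atm

Convert: T₁ = 347.0 K.
V constant ⇒ P ∝ T: V₂ = V₁; P₂ = P₁·(T₂/T₁) = 1.075 atm.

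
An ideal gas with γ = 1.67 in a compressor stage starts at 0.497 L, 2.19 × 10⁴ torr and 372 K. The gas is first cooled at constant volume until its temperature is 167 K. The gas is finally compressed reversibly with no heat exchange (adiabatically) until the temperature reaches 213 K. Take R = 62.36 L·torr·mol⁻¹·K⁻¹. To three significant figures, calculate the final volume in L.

V₃ ≈ 0.346 L

Isochoric, so P/T is constant: V₂ = V₁; P₂ = P₁·(T₂/T₁) = 9831 torr.
Reversible adiabatic, γ = 1.67: P₃ = P₂·(T₃/T₂)^(γ/(γ−1)) = 1.803e+04 torr; V₃ = V₂·(T₂/T₃)^(1/(γ−1)) = 0.3457 L.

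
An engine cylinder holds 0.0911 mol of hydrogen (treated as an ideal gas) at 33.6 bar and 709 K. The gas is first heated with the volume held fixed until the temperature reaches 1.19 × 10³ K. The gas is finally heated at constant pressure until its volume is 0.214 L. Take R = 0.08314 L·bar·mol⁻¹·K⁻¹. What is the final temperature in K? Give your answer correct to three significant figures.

From PV = nRT: V₁ = nRT₁/P₁ = 0.1598 L.
Isochoric, so P/T is constant: V₂ = V₁; P₂ = P₁·(T₂/T₁) = 56.39 bar.
P constant ⇒ V ∝ T: P₃ = P₂; T₃ = T₂·(V₃/V₂) = 1593 K.

T₃ ≈ 1.59e+03 K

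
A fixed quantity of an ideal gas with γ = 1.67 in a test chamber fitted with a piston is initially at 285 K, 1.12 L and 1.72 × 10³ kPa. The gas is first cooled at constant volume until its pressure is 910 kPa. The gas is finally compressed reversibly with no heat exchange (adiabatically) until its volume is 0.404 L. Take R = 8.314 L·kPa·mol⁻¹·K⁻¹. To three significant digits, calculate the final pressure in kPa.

Isochoric, so P/T is constant: V₂ = V₁; T₂ = T₁·(P₂/P₁) = 150.8 K.
Adiabatic (γ = 1.67), T V^(γ−1) and P V^γ constant: T₃ = T₂·(V₂/V₃)^(γ−1) = 298.6 K; P₃ = P₂·(V₂/V₃)^γ = 4995 kPa.

P₃ ≈ 5.00e+03 kPa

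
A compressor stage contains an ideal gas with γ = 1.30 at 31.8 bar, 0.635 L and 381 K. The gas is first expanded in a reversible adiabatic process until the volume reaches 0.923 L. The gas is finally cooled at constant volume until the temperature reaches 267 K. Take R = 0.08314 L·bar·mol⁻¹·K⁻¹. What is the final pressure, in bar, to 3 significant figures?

P₃ ≈ 15.3 bar

Reversible adiabatic, γ = 1.30: T₂ = T₁·(V₁/V₂)^(γ−1) = 340.6 K; P₂ = P₁·(V₁/V₂)^γ = 19.56 bar.
Isochoric, so P/T is constant: V₃ = V₂; P₃ = P₂·(T₃/T₂) = 15.33 bar.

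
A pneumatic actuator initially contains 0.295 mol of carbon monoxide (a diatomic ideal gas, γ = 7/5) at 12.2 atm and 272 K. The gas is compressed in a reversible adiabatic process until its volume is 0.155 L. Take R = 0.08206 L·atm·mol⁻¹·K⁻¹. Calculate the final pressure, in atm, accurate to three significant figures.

From PV = nRT: V₁ = nRT₁/P₁ = 0.5397 L.
Adiabatic (γ = 7/5), T V^(γ−1) and P V^γ constant: T₂ = T₁·(V₁/V₂)^(γ−1) = 448.0 K; P₂ = P₁·(V₁/V₂)^γ = 69.97 atm.

P₂ ≈ 70.0 atm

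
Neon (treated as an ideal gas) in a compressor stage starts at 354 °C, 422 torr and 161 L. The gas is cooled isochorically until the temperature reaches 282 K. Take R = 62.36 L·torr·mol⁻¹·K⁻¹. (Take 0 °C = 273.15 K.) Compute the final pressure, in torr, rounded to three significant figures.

P₂ ≈ 190 torr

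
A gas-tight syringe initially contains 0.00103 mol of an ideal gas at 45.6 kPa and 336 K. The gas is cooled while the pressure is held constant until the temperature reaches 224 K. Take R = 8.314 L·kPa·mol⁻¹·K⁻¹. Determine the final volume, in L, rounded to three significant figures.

From PV = nRT: V₁ = nRT₁/P₁ = 0.06310 L.
Isobaric, so V/T is constant: P₂ = P₁; V₂ = V₁·(T₂/T₁) = 0.04207 L.

V₂ ≈ 0.0421 L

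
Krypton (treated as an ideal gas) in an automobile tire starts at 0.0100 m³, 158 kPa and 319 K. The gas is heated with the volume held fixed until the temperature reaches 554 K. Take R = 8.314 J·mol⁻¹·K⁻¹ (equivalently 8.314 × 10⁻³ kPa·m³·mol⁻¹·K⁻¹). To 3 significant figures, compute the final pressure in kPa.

P₂ ≈ 274 kPa

Isochoric, so P/T is constant: V₂ = V₁; P₂ = P₁·(T₂/T₁) = 274.4 kPa.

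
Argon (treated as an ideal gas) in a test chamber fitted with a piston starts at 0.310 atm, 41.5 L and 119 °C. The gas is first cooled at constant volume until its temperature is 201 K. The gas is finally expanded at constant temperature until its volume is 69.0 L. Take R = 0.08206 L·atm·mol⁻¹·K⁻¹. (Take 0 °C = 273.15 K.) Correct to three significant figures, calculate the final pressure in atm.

Convert: T₁ = 392.1 K.
Isochoric, so P/T is constant: V₂ = V₁; P₂ = P₁·(T₂/T₁) = 0.1589 atm.
T constant ⇒ Boyle's law P V = const: T₃ = T₂; P₃ = P₂·(V₂/V₃) = 0.09557 atm.

P₃ ≈ 0.0956 atm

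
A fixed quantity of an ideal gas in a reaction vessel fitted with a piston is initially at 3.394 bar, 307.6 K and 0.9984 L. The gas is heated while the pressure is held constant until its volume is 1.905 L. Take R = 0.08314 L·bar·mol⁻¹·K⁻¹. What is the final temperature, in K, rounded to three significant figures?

P constant ⇒ V ∝ T: P₂ = P₁; T₂ = T₁·(V₂/V₁) = 586.9 K.

T₂ ≈ 587 K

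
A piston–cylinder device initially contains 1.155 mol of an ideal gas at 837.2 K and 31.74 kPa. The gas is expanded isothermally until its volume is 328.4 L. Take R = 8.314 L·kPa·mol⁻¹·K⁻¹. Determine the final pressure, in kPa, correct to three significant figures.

P₂ ≈ 24.5 kPa

From PV = nRT: V₁ = nRT₁/P₁ = 253.3 L.
Isothermal, so P V is constant: T₂ = T₁; P₂ = P₁·(V₁/V₂) = 24.48 kPa.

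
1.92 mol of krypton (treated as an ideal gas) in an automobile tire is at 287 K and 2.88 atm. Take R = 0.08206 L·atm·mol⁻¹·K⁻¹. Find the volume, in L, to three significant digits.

V ≈ 15.7 L

PV = nRT ⇒ V = nRT/P = (1.92 × 0.08206 × 287) / 2.88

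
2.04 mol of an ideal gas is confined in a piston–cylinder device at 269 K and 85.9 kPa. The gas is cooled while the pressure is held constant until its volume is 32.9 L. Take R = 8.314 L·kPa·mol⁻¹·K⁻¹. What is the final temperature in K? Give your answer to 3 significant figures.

T₂ ≈ 167 K

From PV = nRT: V₁ = nRT₁/P₁ = 53.11 L.
P constant ⇒ V ∝ T: P₂ = P₁; T₂ = T₁·(V₂/V₁) = 166.6 K.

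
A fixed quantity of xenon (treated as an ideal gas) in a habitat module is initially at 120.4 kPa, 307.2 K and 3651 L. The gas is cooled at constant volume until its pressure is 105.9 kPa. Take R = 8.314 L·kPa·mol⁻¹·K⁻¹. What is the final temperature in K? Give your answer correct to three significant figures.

Isochoric, so P/T is constant: V₂ = V₁; T₂ = T₁·(P₂/P₁) = 270.2 K.

T₂ ≈ 270 K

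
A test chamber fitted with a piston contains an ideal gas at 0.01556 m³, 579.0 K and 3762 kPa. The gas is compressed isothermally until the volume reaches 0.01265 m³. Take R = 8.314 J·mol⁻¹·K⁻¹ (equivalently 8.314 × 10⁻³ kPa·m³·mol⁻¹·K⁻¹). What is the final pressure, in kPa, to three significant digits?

T constant ⇒ Boyle's law P V = const: T₂ = T₁; P₂ = P₁·(V₁/V₂) = 4627 kPa.

P₂ ≈ 4.63e+03 kPa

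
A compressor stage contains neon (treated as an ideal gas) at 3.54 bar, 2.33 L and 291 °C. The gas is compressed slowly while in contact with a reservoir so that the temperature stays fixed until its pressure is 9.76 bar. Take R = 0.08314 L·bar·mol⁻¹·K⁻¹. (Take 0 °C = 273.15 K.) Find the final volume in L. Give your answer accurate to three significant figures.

V₂ ≈ 0.845 L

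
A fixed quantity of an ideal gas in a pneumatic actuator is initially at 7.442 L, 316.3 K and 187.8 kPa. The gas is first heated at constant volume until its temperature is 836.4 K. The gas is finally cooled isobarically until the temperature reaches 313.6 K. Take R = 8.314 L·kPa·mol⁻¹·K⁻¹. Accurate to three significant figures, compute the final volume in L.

V constant ⇒ P ∝ T: V₂ = V₁; P₂ = P₁·(T₂/T₁) = 496.6 kPa.
Isobaric, so V/T is constant: P₃ = P₂; V₃ = V₂·(T₃/T₂) = 2.790 L.

V₃ ≈ 2.79 L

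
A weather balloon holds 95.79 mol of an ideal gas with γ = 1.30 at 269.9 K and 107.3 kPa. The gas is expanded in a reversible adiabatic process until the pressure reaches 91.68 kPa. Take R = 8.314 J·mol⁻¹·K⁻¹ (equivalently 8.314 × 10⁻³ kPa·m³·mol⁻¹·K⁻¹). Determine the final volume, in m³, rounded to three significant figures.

V₂ ≈ 2.26 m³

From PV = nRT: V₁ = nRT₁/P₁ = 2.003 m³.
Adiabatic (γ = 1.30), T V^(γ−1) and P V^γ constant: T₂ = T₁·(P₂/P₁)^((γ−1)/γ) = 260.3 K; V₂ = V₁·(P₁/P₂)^(1/γ) = 2.261 m³.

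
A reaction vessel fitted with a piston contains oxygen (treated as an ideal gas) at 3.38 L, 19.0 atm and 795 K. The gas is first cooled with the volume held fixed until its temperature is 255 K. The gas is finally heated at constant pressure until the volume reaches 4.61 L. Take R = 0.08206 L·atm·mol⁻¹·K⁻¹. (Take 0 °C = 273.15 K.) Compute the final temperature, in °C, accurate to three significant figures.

T₃ ≈ 74.6 °C

Isochoric, so P/T is constant: V₂ = V₁; P₂ = P₁·(T₂/T₁) = 6.094 atm.
Isobaric, so V/T is constant: P₃ = P₂; T₃ = T₂·(V₃/V₂) = 347.8 K.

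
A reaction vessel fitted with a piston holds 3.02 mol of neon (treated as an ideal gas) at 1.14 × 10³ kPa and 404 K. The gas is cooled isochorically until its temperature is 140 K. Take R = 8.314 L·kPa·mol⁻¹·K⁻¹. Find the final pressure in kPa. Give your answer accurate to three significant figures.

From PV = nRT: V₁ = nRT₁/P₁ = 8.898 L.
Isochoric, so P/T is constant: V₂ = V₁; P₂ = P₁·(T₂/T₁) = 395.0 kPa.

P₂ ≈ 395 kPa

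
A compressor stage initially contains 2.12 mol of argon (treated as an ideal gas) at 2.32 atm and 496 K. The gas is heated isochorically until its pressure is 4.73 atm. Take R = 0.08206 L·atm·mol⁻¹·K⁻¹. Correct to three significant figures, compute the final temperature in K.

From PV = nRT: V₁ = nRT₁/P₁ = 37.19 L.
Isochoric, so P/T is constant: V₂ = V₁; T₂ = T₁·(P₂/P₁) = 1011 K.

T₂ ≈ 1.01e+03 K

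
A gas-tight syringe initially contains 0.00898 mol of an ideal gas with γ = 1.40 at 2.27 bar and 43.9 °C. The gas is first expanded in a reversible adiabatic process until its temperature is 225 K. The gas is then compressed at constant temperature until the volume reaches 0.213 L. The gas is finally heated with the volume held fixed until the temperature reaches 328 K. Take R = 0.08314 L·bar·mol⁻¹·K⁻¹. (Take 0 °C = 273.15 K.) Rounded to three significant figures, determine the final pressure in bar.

P₄ ≈ 1.15 bar

Convert: T₁ = 317.0 K.
From PV = nRT: V₁ = nRT₁/P₁ = 0.1043 L.
Adiabatic (γ = 1.40), T V^(γ−1) and P V^γ constant: P₂ = P₁·(T₂/T₁)^(γ/(γ−1)) = 0.6835 bar; V₂ = V₁·(T₁/T₂)^(1/(γ−1)) = 0.2458 L.
T constant ⇒ Boyle's law P V = const: T₃ = T₂; P₃ = P₂·(V₂/V₃) = 0.7887 bar.
Isochoric, so P/T is constant: V₄ = V₃; P₄ = P₃·(T₄/T₃) = 1.150 bar.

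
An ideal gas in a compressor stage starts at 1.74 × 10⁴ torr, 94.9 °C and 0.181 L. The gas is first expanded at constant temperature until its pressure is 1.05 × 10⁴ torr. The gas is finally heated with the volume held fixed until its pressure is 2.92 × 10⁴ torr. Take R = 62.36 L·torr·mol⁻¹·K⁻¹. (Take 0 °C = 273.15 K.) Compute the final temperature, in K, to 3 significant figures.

T₃ ≈ 1.02e+03 K

Convert: T₁ = 368.0 K.
Isothermal, so P V is constant: T₂ = T₁; V₂ = V₁·(P₁/P₂) = 0.2999 L.
V constant ⇒ P ∝ T: V₃ = V₂; T₃ = T₂·(P₃/P₂) = 1024 K.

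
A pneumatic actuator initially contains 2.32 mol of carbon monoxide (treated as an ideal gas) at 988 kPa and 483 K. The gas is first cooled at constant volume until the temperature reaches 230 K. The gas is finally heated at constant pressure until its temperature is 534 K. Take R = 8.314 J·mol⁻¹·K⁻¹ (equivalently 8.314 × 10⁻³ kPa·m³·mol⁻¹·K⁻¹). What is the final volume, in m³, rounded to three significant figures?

From PV = nRT: V₁ = nRT₁/P₁ = 0.009429 m³.
Isochoric, so P/T is constant: V₂ = V₁; P₂ = P₁·(T₂/T₁) = 470.5 kPa.
Isobaric, so V/T is constant: P₃ = P₂; V₃ = V₂·(T₃/T₂) = 0.02189 m³.

V₃ ≈ 0.0219 m³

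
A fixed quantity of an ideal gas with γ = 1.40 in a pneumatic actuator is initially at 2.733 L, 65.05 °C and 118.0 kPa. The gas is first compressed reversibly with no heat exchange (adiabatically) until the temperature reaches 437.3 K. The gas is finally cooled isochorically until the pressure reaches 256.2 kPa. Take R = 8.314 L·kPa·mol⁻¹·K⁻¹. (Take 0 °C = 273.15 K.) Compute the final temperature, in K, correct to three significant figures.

T₃ ≈ 386 K

Convert: T₁ = 338.2 K.
Reversible adiabatic, γ = 1.40: P₂ = P₁·(T₂/T₁)^(γ/(γ−1)) = 290.1 kPa; V₂ = V₁·(T₁/T₂)^(1/(γ−1)) = 1.438 L.
V constant ⇒ P ∝ T: V₃ = V₂; T₃ = T₂·(P₃/P₂) = 386.2 K.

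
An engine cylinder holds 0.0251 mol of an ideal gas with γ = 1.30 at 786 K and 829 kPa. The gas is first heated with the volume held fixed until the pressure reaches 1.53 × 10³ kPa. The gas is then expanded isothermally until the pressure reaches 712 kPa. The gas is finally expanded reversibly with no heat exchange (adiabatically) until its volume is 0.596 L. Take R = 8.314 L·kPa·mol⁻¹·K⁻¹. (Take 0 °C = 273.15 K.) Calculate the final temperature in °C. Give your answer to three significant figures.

T₄ ≈ 1.04e+03 °C

From PV = nRT: V₁ = nRT₁/P₁ = 0.1979 L.
Isochoric, so P/T is constant: V₂ = V₁; T₂ = T₁·(P₂/P₁) = 1451 K.
Isothermal, so P V is constant: T₃ = T₂; V₃ = V₂·(P₂/P₃) = 0.4252 L.
Adiabatic (γ = 1.30), T V^(γ−1) and P V^γ constant: T₄ = T₃·(V₃/V₄)^(γ−1) = 1311 K; P₄ = P₃·(V₃/V₄)^γ = 459.0 kPa.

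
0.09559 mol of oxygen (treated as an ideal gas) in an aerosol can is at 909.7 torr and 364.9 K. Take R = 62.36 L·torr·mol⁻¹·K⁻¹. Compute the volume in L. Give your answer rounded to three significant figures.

V ≈ 2.39 L

PV = nRT ⇒ V = nRT/P = (0.09559 × 62.36 × 364.9) / 909.7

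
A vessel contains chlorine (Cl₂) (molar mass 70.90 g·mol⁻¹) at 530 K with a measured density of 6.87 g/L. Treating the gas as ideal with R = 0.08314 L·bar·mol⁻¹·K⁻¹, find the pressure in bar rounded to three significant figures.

ρ = PM/(RT) ⇒ P = ρRT/M = (6.87 × 0.08314 × 530.0) / 70.90

P ≈ 4.27 bar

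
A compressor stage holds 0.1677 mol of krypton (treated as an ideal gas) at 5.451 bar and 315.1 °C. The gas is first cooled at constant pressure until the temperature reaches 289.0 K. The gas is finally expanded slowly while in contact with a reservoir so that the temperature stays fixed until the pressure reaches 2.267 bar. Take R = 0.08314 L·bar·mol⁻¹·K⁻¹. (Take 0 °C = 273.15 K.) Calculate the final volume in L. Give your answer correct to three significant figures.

Convert: T₁ = 588.2 K.
From PV = nRT: V₁ = nRT₁/P₁ = 1.505 L.
P constant ⇒ V ∝ T: P₂ = P₁; V₂ = V₁·(T₂/T₁) = 0.7392 L.
T constant ⇒ Boyle's law P V = const: T₃ = T₂; V₃ = V₂·(P₂/P₃) = 1.777 L.

V₃ ≈ 1.78 L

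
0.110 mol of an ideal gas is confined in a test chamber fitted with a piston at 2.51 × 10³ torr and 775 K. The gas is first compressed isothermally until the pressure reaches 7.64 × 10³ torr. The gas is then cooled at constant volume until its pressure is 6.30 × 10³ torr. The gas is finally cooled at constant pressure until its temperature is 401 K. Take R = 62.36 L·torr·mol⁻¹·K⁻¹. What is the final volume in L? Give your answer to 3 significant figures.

From PV = nRT: V₁ = nRT₁/P₁ = 2.118 L.
T constant ⇒ Boyle's law P V = const: T₂ = T₁; V₂ = V₁·(P₁/P₂) = 0.6958 L.
V constant ⇒ P ∝ T: V₃ = V₂; T₃ = T₂·(P₃/P₂) = 639.1 K.
Isobaric, so V/T is constant: P₄ = P₃; V₄ = V₃·(T₄/T₃) = 0.4366 L.

V₄ ≈ 0.437 L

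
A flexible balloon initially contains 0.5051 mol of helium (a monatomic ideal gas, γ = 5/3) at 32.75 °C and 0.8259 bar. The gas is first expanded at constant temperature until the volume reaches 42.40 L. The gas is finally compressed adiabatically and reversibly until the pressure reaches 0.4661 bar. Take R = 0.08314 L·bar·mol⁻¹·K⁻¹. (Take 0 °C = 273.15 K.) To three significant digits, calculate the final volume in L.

Convert: T₁ = 305.9 K.
From PV = nRT: V₁ = nRT₁/P₁ = 15.55 L.
T constant ⇒ Boyle's law P V = const: T₂ = T₁; P₂ = P₁·(V₁/V₂) = 0.3030 bar.
Adiabatic (γ = 5/3), T V^(γ−1) and P V^γ constant: T₃ = T₂·(P₃/P₂)^((γ−1)/γ) = 363.4 K; V₃ = V₂·(P₂/P₃)^(1/γ) = 32.74 L.

V₃ ≈ 32.7 L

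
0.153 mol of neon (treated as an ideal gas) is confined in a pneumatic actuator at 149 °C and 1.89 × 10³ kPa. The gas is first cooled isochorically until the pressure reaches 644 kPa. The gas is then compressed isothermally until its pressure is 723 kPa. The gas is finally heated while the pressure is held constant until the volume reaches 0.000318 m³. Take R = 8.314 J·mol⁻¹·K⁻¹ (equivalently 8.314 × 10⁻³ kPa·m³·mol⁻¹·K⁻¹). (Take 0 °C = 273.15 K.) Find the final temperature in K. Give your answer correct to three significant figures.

Convert: T₁ = 422.1 K.
From PV = nRT: V₁ = nRT₁/P₁ = 0.0002841 m³.
Isochoric, so P/T is constant: V₂ = V₁; T₂ = T₁·(P₂/P₁) = 143.8 K.
Isothermal, so P V is constant: T₃ = T₂; V₃ = V₂·(P₂/P₃) = 0.0002531 m³.
Isobaric, so V/T is constant: P₄ = P₃; T₄ = T₃·(V₄/V₃) = 180.7 K.

T₄ ≈ 181 K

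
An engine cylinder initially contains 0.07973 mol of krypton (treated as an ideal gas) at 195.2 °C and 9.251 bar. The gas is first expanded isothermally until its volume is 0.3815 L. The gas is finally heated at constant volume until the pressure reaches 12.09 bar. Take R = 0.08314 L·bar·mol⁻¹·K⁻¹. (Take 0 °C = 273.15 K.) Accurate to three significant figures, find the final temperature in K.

Convert: T₁ = 468.3 K.
From PV = nRT: V₁ = nRT₁/P₁ = 0.3356 L.
Isothermal, so P V is constant: T₂ = T₁; P₂ = P₁·(V₁/V₂) = 8.138 bar.
Isochoric, so P/T is constant: V₃ = V₂; T₃ = T₂·(P₃/P₂) = 695.8 K.

T₃ ≈ 696 K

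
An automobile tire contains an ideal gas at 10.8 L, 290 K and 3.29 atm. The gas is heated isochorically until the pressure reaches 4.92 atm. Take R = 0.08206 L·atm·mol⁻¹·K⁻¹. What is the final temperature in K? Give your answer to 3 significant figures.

T₂ ≈ 434 K

V constant ⇒ P ∝ T: V₂ = V₁; T₂ = T₁·(P₂/P₁) = 433.7 K.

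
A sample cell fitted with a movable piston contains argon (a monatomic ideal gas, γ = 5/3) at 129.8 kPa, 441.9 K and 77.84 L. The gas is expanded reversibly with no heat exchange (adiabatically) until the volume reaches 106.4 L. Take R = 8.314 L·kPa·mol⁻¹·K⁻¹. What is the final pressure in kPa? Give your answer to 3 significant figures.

P₂ ≈ 77.1 kPa

Adiabatic (γ = 5/3), T V^(γ−1) and P V^γ constant: T₂ = T₁·(V₁/V₂)^(γ−1) = 358.8 K; P₂ = P₁·(V₁/V₂)^γ = 77.10 kPa.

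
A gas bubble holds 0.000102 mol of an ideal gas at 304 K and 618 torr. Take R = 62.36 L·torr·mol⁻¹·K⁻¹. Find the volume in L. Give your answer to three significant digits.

V ≈ 0.00313 L

PV = nRT ⇒ V = nRT/P = (0.000102 × 62.36 × 304) / 618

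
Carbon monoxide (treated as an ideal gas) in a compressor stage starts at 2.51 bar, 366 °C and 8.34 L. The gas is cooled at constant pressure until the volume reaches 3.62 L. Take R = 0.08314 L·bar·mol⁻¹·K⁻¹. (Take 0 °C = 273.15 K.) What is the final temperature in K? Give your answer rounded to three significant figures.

Convert: T₁ = 639.1 K.
Isobaric, so V/T is constant: P₂ = P₁; T₂ = T₁·(V₂/V₁) = 277.4 K.

T₂ ≈ 277 K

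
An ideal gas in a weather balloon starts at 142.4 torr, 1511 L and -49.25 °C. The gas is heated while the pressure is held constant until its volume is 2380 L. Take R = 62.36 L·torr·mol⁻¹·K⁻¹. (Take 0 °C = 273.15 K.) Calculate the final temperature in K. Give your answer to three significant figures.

T₂ ≈ 353 K

Convert: T₁ = 223.9 K.
P constant ⇒ V ∝ T: P₂ = P₁; T₂ = T₁·(V₂/V₁) = 352.7 K.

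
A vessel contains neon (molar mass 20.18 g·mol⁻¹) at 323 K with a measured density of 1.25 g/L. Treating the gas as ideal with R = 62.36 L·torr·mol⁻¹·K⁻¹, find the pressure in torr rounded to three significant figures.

P ≈ 1.25e+03 torr

ρ = PM/(RT) ⇒ P = ρRT/M = (1.25 × 62.36 × 323.0) / 20.18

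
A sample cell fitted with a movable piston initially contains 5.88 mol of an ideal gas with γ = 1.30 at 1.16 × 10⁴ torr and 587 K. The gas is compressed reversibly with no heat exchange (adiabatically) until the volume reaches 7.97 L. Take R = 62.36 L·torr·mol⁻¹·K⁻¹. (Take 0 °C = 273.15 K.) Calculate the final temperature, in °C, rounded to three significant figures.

From PV = nRT: V₁ = nRT₁/P₁ = 18.56 L.
Adiabatic (γ = 1.30), T V^(γ−1) and P V^γ constant: T₂ = T₁·(V₁/V₂)^(γ−1) = 756.4 K; P₂ = P₁·(V₁/V₂)^γ = 3.480e+04 torr.

T₂ ≈ 483 °C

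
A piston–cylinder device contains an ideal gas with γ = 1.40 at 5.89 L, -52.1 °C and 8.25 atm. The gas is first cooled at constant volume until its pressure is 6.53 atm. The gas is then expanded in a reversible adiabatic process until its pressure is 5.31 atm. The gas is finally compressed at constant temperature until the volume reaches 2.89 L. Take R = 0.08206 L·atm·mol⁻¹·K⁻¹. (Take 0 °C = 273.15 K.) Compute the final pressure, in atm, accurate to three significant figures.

Convert: T₁ = 221.0 K.
V constant ⇒ P ∝ T: V₂ = V₁; T₂ = T₁·(P₂/P₁) = 175.0 K.
Reversible adiabatic, γ = 1.40: T₃ = T₂·(P₃/P₂)^((γ−1)/γ) = 164.9 K; V₃ = V₂·(P₂/P₃)^(1/γ) = 6.828 L.
Isothermal, so P V is constant: T₄ = T₃; P₄ = P₃·(V₃/V₄) = 12.54 atm.

P₄ ≈ 12.5 atm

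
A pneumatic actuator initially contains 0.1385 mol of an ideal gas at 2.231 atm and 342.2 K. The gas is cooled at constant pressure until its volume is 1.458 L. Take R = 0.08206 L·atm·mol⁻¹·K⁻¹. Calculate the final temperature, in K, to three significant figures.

T₂ ≈ 286 K

From PV = nRT: V₁ = nRT₁/P₁ = 1.743 L.
P constant ⇒ V ∝ T: P₂ = P₁; T₂ = T₁·(V₂/V₁) = 286.2 K.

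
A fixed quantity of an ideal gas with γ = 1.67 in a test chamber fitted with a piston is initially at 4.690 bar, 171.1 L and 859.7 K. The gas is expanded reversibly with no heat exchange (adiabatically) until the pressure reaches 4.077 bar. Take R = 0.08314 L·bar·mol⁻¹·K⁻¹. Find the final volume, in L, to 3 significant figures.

V₂ ≈ 186 L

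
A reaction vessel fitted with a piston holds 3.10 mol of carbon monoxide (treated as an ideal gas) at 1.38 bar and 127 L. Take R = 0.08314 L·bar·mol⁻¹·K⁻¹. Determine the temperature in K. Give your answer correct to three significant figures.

PV = nRT ⇒ T = PV/(nR) = (1.38 × 127) / (3.10 × 0.08314)

T ≈ 680 K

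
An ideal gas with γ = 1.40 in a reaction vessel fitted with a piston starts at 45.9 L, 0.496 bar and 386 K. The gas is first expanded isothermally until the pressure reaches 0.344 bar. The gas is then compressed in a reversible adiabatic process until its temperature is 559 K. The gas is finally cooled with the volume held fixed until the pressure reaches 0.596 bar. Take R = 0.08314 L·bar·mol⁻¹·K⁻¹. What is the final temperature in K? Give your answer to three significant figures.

Isothermal, so P V is constant: T₂ = T₁; V₂ = V₁·(P₁/P₂) = 66.18 L.
Reversible adiabatic, γ = 1.40: P₃ = P₂·(T₃/T₂)^(γ/(γ−1)) = 1.257 bar; V₃ = V₂·(T₂/T₃)^(1/(γ−1)) = 26.22 L.
Isochoric, so P/T is constant: V₄ = V₃; T₄ = T₃·(P₄/P₃) = 265.0 K.

T₄ ≈ 265 K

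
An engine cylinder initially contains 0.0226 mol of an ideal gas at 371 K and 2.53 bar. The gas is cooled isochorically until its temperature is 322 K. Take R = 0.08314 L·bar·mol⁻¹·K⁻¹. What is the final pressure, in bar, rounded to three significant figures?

P₂ ≈ 2.20 bar

From PV = nRT: V₁ = nRT₁/P₁ = 0.2755 L.
Isochoric, so P/T is constant: V₂ = V₁; P₂ = P₁·(T₂/T₁) = 2.196 bar.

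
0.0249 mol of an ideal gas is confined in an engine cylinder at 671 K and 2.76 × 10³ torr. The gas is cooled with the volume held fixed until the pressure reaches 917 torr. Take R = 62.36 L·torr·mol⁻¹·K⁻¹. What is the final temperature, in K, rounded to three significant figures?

T₂ ≈ 223 K

From PV = nRT: V₁ = nRT₁/P₁ = 0.3775 L.
Isochoric, so P/T is constant: V₂ = V₁; T₂ = T₁·(P₂/P₁) = 222.9 K.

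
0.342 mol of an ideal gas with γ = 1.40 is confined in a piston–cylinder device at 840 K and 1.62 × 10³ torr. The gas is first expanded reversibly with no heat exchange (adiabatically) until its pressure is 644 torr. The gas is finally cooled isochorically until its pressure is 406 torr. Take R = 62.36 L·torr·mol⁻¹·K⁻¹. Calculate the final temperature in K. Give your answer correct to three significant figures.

T₃ ≈ 407 K

From PV = nRT: V₁ = nRT₁/P₁ = 11.06 L.
Adiabatic (γ = 1.40), T V^(γ−1) and P V^γ constant: T₂ = T₁·(P₂/P₁)^((γ−1)/γ) = 645.4 K; V₂ = V₁·(P₁/P₂)^(1/γ) = 21.37 L.
Isochoric, so P/T is constant: V₃ = V₂; T₃ = T₂·(P₃/P₂) = 406.9 K.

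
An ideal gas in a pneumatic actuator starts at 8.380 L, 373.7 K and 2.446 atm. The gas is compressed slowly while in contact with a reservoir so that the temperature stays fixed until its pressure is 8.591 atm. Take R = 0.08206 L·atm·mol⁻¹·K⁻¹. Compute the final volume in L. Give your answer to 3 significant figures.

V₂ ≈ 2.39 L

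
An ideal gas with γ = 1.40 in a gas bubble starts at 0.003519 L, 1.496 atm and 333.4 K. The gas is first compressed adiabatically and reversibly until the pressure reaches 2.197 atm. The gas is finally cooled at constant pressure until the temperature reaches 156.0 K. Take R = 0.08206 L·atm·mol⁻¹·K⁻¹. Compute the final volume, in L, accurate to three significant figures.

Adiabatic (γ = 1.40), T V^(γ−1) and P V^γ constant: T₂ = T₁·(P₂/P₁)^((γ−1)/γ) = 372.1 K; V₂ = V₁·(P₁/P₂)^(1/γ) = 0.002674 L.
P constant ⇒ V ∝ T: P₃ = P₂; V₃ = V₂·(T₃/T₂) = 0.001121 L.

V₃ ≈ 0.00112 L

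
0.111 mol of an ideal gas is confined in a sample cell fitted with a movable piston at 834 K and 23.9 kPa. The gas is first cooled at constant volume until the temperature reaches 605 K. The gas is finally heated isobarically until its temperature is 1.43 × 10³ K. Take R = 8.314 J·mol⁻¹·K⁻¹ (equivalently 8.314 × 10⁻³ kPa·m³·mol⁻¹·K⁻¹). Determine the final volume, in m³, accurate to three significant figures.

V₃ ≈ 0.0761 m³

From PV = nRT: V₁ = nRT₁/P₁ = 0.03220 m³.
V constant ⇒ P ∝ T: V₂ = V₁; P₂ = P₁·(T₂/T₁) = 17.34 kPa.
P constant ⇒ V ∝ T: P₃ = P₂; V₃ = V₂·(T₃/T₂) = 0.07612 m³.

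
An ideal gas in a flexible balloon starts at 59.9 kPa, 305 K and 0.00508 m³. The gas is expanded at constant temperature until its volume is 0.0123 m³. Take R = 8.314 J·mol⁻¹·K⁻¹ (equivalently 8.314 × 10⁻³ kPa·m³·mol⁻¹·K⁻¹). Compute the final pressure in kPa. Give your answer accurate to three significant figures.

P₂ ≈ 24.7 kPa

Isothermal, so P V is constant: T₂ = T₁; P₂ = P₁·(V₁/V₂) = 24.74 kPa.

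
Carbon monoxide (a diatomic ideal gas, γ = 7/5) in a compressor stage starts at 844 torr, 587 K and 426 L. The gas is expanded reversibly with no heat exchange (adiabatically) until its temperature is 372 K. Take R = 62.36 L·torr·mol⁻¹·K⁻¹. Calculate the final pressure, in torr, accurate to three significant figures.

Reversible adiabatic, γ = 7/5: P₂ = P₁·(T₂/T₁)^(γ/(γ−1)) = 171.0 torr; V₂ = V₁·(T₁/T₂)^(1/(γ−1)) = 1332 L.

P₂ ≈ 171 torr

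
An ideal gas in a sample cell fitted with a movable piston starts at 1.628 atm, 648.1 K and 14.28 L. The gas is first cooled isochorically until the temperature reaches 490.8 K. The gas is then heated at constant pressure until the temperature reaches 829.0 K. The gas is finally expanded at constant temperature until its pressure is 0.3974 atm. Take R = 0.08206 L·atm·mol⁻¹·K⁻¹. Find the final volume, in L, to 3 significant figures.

V₄ ≈ 74.8 L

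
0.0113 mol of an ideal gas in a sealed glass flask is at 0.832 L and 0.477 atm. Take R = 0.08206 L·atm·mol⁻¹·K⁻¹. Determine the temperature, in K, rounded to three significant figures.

PV = nRT ⇒ T = PV/(nR) = (0.477 × 0.832) / (0.0113 × 0.08206)

T ≈ 428 K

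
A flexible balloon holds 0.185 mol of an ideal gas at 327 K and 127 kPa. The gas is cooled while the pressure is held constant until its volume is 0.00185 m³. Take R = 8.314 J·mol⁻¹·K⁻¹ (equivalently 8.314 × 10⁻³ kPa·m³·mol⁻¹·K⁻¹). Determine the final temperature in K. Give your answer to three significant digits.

T₂ ≈ 153 K

From PV = nRT: V₁ = nRT₁/P₁ = 0.003960 m³.
P constant ⇒ V ∝ T: P₂ = P₁; T₂ = T₁·(V₂/V₁) = 152.8 K.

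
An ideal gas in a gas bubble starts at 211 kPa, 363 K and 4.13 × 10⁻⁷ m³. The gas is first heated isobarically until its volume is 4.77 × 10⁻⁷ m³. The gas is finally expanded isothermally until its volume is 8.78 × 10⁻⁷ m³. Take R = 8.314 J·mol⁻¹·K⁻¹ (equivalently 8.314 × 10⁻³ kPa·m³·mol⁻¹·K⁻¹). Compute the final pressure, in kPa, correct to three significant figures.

P₃ ≈ 115 kPa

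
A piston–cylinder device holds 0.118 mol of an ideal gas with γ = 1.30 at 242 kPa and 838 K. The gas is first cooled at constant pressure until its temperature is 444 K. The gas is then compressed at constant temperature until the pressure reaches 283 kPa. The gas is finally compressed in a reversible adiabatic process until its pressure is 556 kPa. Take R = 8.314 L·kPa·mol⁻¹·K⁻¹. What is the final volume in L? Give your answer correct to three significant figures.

V₄ ≈ 0.916 L

From PV = nRT: V₁ = nRT₁/P₁ = 3.397 L.
Isobaric, so V/T is constant: P₂ = P₁; V₂ = V₁·(T₂/T₁) = 1.800 L.
T constant ⇒ Boyle's law P V = const: T₃ = T₂; V₃ = V₂·(P₂/P₃) = 1.539 L.
Adiabatic (γ = 1.30), T V^(γ−1) and P V^γ constant: T₄ = T₃·(P₄/P₃)^((γ−1)/γ) = 518.9 K; V₄ = V₃·(P₃/P₄)^(1/γ) = 0.9156 L.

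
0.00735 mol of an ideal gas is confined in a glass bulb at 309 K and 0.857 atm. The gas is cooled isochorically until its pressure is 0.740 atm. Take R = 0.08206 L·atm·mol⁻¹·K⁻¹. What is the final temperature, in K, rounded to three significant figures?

T₂ ≈ 267 K

From PV = nRT: V₁ = nRT₁/P₁ = 0.2175 L.
V constant ⇒ P ∝ T: V₂ = V₁; T₂ = T₁·(P₂/P₁) = 266.8 K.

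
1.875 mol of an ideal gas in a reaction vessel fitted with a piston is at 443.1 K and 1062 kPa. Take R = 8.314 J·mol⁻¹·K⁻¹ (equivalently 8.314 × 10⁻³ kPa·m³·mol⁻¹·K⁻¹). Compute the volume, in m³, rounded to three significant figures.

V ≈ 0.00650 m³

PV = nRT ⇒ V = nRT/P = (1.875 × 8.314 × 10⁻³ × 443.1) / 1062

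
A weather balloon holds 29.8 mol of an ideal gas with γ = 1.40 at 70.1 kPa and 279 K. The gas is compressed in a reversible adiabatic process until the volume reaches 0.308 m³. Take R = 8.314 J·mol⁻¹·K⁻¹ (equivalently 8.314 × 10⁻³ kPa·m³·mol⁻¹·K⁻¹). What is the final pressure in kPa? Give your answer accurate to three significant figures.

P₂ ≈ 357 kPa

From PV = nRT: V₁ = nRT₁/P₁ = 0.9861 m³.
Adiabatic (γ = 1.40), T V^(γ−1) and P V^γ constant: T₂ = T₁·(V₁/V₂)^(γ−1) = 444.4 K; P₂ = P₁·(V₁/V₂)^γ = 357.5 kPa.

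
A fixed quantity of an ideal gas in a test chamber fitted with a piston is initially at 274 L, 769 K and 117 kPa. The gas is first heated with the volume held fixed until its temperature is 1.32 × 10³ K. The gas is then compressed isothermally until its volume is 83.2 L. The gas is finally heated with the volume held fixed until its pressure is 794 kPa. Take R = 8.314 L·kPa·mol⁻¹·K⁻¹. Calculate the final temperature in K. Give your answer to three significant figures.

Isochoric, so P/T is constant: V₂ = V₁; P₂ = P₁·(T₂/T₁) = 200.8 kPa.
Isothermal, so P V is constant: T₃ = T₂; P₃ = P₂·(V₂/V₃) = 661.4 kPa.
V constant ⇒ P ∝ T: V₄ = V₃; T₄ = T₃·(P₄/P₃) = 1585 K.

T₄ ≈ 1.58e+03 K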